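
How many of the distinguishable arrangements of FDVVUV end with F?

20

With the last slot taken by F, it remains to arrange the other 5 letters (DVVUV).
Those 5 letters have V appearing 3 times, giving (5)!/(3!) = 20.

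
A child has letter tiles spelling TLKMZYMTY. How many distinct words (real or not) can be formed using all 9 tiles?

TLKMZYMTY has 9 letters with M appearing twice, T appearing twice, and Y appearing twice.
The number of distinct arrangements is 9!/(2!·2!·2!) = 362880/8 = 45360.

45360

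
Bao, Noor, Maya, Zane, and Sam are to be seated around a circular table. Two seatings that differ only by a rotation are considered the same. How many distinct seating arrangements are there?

Seat Bao anywhere (absorbing the rotational symmetry), then permute the other 4: (4)! = 24.

24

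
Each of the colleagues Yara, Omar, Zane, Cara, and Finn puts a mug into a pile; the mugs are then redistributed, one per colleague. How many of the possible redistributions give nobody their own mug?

44

Let Aᵢ be the assignments in which colleague i gets their own mug. We want the size of the complement of A₁∪…∪A_5.
By inclusion–exclusion this is Σ_{j=0}^{5} (−1)^j C(5,j)·(5−j)!.
Computing: 120 − 120 + 60 − 20 + 5 − 1 = 44.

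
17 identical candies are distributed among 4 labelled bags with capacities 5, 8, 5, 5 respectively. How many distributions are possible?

By stars and bars, unrestricted non-negative solutions to x_1+…+x_4 = 17 number C(17+3,3) = 1140.
Subtract solutions that violate a single cap (substitute x_i' = x_i − (cap_i+1)): x_1 ≥ 6 gives C(14,3) = 364; x_2 ≥ 9 gives C(11,3) = 165; x_3 ≥ 6 gives C(14,3) = 364; x_4 ≥ 6 gives C(14,3) = 364. Together 1257.
Add back pairs where two caps are both exceeded: 10 + 56 + 56 + 10 + 10 + 56 = 198.
By inclusion–exclusion the count is 1140 − 1257 + 198 = 81.

81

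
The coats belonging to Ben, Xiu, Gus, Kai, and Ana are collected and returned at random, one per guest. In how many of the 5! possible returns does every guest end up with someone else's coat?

Let Aᵢ be the assignments in which guest i gets their own coat. We want the size of the complement of A₁∪…∪A_5.
By inclusion–exclusion this is Σ_{j=0}^{5} (−1)^j C(5,j)·(5−j)!.
Computing: 120 − 120 + 60 − 20 + 5 − 1 = 44.

44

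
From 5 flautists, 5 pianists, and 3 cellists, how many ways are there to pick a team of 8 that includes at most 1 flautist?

41

Split by how many flautists are chosen (0 through 1).
Sum: C(5,0)·C(8,8) + C(5,1)·C(8,7) = 1 + 40 = 41.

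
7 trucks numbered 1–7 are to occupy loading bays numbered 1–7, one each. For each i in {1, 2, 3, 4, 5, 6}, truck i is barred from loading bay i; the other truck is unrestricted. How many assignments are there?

Let Aᵢ (for 1 ≤ i ≤ 6) be the placements that put truck i in its forbidden loading bay. Any j of these fix j positions, leaving (7−j)! ways to fill the rest, and there are C(6,j) ways to pick which j.
By inclusion–exclusion, the number of valid placements is Σ_{j=0}^{6} (−1)^j C(6,j)·(7−j)!.
Computing: 5040 − 4320 + 1800 − 480 + 90 − 12 + 1 = 2119.

2119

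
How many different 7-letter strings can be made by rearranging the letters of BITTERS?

The 7 letters of BITTERS have repeats: T appearing twice.
So there are 7! / (2!) = 2520 distinguishable arrangements.

2520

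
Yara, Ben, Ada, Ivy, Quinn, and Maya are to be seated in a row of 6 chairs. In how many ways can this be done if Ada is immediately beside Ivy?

240

Treat {Ada, Ivy} as a single unit. There are 5 units to order, and the pair itself can be ordered 2 ways.
So the count is 2·(5)! = 240.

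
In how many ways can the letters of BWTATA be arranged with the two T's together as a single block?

Treat the 2 copies of T as a single block. The multiset to arrange is then {TT, A, A, B, W}, 5 items in all.
That gives (5)!/(2!) = 60 arrangements.

60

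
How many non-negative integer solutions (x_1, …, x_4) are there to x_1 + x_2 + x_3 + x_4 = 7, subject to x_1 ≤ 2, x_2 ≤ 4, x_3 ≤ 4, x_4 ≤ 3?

By stars and bars, unrestricted non-negative solutions to x_1+…+x_4 = 7 number C(7+3,3) = 120.
Subtract solutions that violate a single cap (substitute x_i' = x_i − (cap_i+1)): x_1 ≥ 3 gives C(7,3) = 35; x_2 ≥ 5 gives C(5,3) = 10; x_3 ≥ 5 gives C(5,3) = 10; x_4 ≥ 4 gives C(6,3) = 20. Together 75.
Add back pairs where two caps are both exceeded: 0 + 0 + 1 + 0 + 0 + 0 = 1.
By inclusion–exclusion the count is 120 − 75 + 1 = 46.

46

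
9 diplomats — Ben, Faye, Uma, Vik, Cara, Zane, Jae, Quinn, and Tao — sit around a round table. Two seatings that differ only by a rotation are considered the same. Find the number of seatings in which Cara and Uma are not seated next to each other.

30240

Without the restriction there are (8)! = 40320 seatings.
Those with Cara next to Uma: fuse the pair into one unit and seat 8 units around a circle — 2·(7)! = 10080.
Subtracting, 40320 − 10080 = 30240.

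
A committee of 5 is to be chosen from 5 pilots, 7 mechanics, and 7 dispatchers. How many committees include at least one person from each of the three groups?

Unrestricted: C(19,5) = 11628 ways to pick any 5 of the 19.
Subtract selections that omit an entire group: no pilots → C(14,5) = 2002; no mechanics → C(12,5) = 792; no dispatchers → C(12,5) = 792.
Add back selections omitting two groups (i.e. drawn from a single group): C(5,5) + C(7,5) + C(7,5) = 43.
By inclusion–exclusion: 11628 − 3586 + 43 = 8085.

8085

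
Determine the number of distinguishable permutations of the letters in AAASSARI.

840

The 8 letters of AAASSARI have repeats: A appearing 4 times and S appearing twice.
Dividing 8! = 40320 by 4!·2! = 48 for the repeated letters gives 840.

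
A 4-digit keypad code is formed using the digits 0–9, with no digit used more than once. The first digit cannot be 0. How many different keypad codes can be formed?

4536

The first digit has 10−1 = 9 choices (anything except 0).
The remaining 3 digits are filled from the other 9 symbols without repetition: 9 × 8 × 7 = 504.
Total: 9 × 504 = 4536.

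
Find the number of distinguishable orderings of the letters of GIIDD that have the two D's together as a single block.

12

Treat the 2 copies of D as a single block. The multiset to arrange is then {DD, G, I, I}, 4 items in all.
That gives (4)!/(2!) = 12 arrangements.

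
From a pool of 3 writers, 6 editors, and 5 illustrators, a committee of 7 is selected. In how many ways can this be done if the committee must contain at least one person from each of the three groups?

3058

Unrestricted: C(14,7) = 3432 ways to pick any 7 of the 14.
Subtract selections that omit an entire group: no writers → C(11,7) = 330; no editors → C(8,7) = 8; no illustrators → C(9,7) = 36.
Add back selections omitting two groups (i.e. drawn from a single group): C(3,7) + C(6,7) + C(5,7) = 0.
By inclusion–exclusion: 3432 − 374 + 0 = 3058.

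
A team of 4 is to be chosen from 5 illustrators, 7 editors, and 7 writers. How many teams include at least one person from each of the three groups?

1960

Unrestricted: C(19,4) = 3876 ways to pick any 4 of the 19.
Subtract selections that omit an entire group: no illustrators → C(14,4) = 1001; no editors → C(12,4) = 495; no writers → C(12,4) = 495.
Add back selections omitting two groups (i.e. drawn from a single group): C(5,4) + C(7,4) + C(7,4) = 75.
By inclusion–exclusion: 3876 − 1991 + 75 = 1960.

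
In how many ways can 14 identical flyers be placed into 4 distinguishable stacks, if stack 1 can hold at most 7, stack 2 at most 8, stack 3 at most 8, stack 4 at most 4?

270

By stars and bars, unrestricted non-negative solutions to x_1+…+x_4 = 14 number C(14+3,3) = 680.
Subtract solutions that violate a single cap (substitute x_i' = x_i − (cap_i+1)): x_1 ≥ 8 gives C(9,3) = 84; x_2 ≥ 9 gives C(8,3) = 56; x_3 ≥ 9 gives C(8,3) = 56; x_4 ≥ 5 gives C(12,3) = 220. Together 416.
Add back pairs where two caps are both exceeded: 0 + 0 + 4 + 0 + 1 + 1 = 6.
By inclusion–exclusion the count is 680 − 416 + 6 = 270.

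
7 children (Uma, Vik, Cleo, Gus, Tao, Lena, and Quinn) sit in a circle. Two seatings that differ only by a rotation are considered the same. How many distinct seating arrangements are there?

720

Fix one person's seat to break rotational symmetry; the remaining 6 people can be arranged in (6)! = 720 ways.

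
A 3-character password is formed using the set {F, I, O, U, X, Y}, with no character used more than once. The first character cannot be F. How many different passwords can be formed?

100

The first character has 6−1 = 5 choices (anything except F).
The remaining 2 characters are filled from the other 5 symbols without repetition: 5 × 4 = 20.
Total: 5 × 20 = 100.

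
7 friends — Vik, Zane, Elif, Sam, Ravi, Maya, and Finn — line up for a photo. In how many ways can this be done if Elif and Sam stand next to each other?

1440

Glue Elif and Sam into one block (2 internal orders), leaving 6 units to arrange in a row.
So the count is 2·(6)! = 1440.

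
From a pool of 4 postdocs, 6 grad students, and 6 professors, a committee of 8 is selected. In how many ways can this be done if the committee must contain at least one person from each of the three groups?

With no constraint there are C(16,8) = 12870 possible selections.
Selections missing a whole group: no postdocs → C(12,8) = 495; no grad students → C(10,8) = 45; no professors → C(10,8) = 45.
Add back selections omitting two groups (i.e. drawn from a single group): C(4,8) + C(6,8) + C(6,8) = 0.
By inclusion–exclusion: 12870 − 585 + 0 = 12285.

12285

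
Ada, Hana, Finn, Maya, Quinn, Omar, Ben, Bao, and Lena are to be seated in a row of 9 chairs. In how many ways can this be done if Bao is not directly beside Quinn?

282240

Of the 9! = 362880 arrangements, those with Bao and Quinn adjacent number 2 × 8! = 80640 (treat the pair as a block with 2 internal orders).
Complementary counting: 362880 − 80640 = 282240.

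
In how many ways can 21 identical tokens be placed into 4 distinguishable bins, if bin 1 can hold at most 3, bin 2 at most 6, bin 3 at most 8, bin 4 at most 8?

By stars and bars, unrestricted non-negative solutions to x_1+…+x_4 = 21 number C(21+3,3) = 2024.
Subtract solutions that violate a single cap (substitute x_i' = x_i − (cap_i+1)): x_1 ≥ 4 gives C(20,3) = 1140; x_2 ≥ 7 gives C(17,3) = 680; x_3 ≥ 9 gives C(15,3) = 455; x_4 ≥ 9 gives C(15,3) = 455. Together 2730.
Add back pairs where two caps are both exceeded: 286 + 165 + 165 + 56 + 56 + 20 = 748.
Subtract triples: 4 + 4 + 0 + 0 = 8.
By inclusion–exclusion the count is 2024 − 2730 + 748 − 8 = 34.

34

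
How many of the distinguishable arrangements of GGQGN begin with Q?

4

Fix Q in the first position and arrange the remaining 4 letters.
Those 4 letters have G appearing 3 times, giving (4)!/(3!) = 4.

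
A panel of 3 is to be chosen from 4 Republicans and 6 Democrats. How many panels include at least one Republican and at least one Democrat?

96

Unrestricted: C(10,3) = 120 ways to pick any 3 of the 10.
Subtract selections that omit an entire group: no Republicans → C(6,3) = 20; no Democrats → C(4,3) = 4.
Both groups omitted at once is impossible, so 120 − 24 = 96.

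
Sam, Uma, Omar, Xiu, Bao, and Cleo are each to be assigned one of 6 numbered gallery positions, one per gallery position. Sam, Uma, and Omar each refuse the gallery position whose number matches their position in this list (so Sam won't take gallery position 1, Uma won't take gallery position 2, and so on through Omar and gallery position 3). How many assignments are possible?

Let Aᵢ (for i ∈ {1, 2, 3}) be the placements that put person i in their forbidden gallery position. Any j of these fix j positions, leaving (6−j)! ways to fill the rest, and there are C(3,j) ways to pick which j.
By inclusion–exclusion, the number of valid placements is Σ_{j=0}^{3} (−1)^j C(3,j)·(6−j)!.
Computing: 720 − 360 + 72 − 6 = 426.

426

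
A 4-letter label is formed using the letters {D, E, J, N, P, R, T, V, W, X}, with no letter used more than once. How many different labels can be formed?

Choose and order 4 of the 10 symbols: the first letter has 10 options, the next 9, then 8, 7.
That product is 10 × 9 × 8 × 7 = 5040.

5040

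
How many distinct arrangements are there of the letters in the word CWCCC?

Letter multiplicities in CWCCC: C×4, W×1.
The number of distinct arrangements is 5!/(4!) = 120/24 = 5.

5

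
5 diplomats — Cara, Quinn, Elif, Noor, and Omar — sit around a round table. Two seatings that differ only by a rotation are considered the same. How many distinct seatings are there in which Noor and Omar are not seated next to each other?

12

Without the restriction there are (4)! = 24 seatings.
Those with Noor next to Omar: fuse the pair into one unit and seat 4 units around a circle — 2·(3)! = 12.
Subtracting, 24 − 12 = 12.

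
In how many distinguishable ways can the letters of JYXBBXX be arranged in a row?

JYXBBXX has 7 letters with B appearing twice and X appearing 3 times.
So there are 7! / (3!·2!) = 420 distinguishable arrangements.

420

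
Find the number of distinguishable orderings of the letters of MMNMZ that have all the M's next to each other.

6

Treat the 3 copies of M as a single block. The multiset to arrange is then {MMM, N, Z}, 3 items in all.
All 3 items are distinct, so there are (3)! = 6 arrangements.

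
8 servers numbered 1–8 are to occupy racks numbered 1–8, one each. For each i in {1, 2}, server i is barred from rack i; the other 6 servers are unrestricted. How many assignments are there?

Let Aᵢ (for i ∈ {1, 2}) be the placements that put server i in its forbidden rack. Any j of these fix j positions, leaving (8−j)! ways to fill the rest, and there are C(2,j) ways to pick which j.
By inclusion–exclusion, the number of valid placements is Σ_{j=0}^{2} (−1)^j C(2,j)·(8−j)!.
Computing: 40320 − 10080 + 720 = 30960.

30960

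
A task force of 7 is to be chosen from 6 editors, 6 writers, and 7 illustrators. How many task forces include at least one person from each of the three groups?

46165

With no constraint there are C(19,7) = 50388 possible selections.
Subtract selections that omit an entire group: no editors → C(13,7) = 1716; no writers → C(13,7) = 1716; no illustrators → C(12,7) = 792.
Add back selections omitting two groups (i.e. drawn from a single group): C(6,7) + C(6,7) + C(7,7) = 1.
By inclusion–exclusion: 50388 − 4224 + 1 = 46165.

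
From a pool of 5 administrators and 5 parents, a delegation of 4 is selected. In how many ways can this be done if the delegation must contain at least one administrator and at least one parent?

With no constraint there are C(10,4) = 210 possible selections.
Subtract selections that omit an entire group: no administrators → C(5,4) = 5; no parents → C(5,4) = 5.
Both groups omitted at once is impossible, so 210 − 10 = 200.

200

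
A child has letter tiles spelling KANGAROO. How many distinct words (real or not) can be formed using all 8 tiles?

The 8 letters of KANGAROO have repeats: A appearing twice and O appearing twice.
Dividing 8! = 40320 by 2!·2! = 4 for the repeated letters gives 10080.

10080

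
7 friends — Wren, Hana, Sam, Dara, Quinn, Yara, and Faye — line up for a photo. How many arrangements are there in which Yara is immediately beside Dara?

1440

Glue Yara and Dara into one block (2 internal orders), leaving 6 units to arrange in a row.
That gives 2 × 6! = 2 × 720 = 1440.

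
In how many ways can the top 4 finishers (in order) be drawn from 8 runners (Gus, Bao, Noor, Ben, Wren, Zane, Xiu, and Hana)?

1680

There are 8 choices for 1st place, 7 for 2nd, and so on down to 5 for position 4.
That gives 8 × 7 × 6 × 5 = 1680.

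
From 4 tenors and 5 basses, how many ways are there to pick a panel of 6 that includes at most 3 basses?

50

Split by how many basses are chosen (0 through 3).
Sum: C(5,0)·C(4,6) + C(5,1)·C(4,5) + C(5,2)·C(4,4) + C(5,3)·C(4,3) = 0 + 0 + 10 + 40 = 50.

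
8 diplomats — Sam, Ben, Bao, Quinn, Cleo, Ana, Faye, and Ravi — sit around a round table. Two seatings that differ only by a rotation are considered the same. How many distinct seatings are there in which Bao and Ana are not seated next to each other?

All circular seatings of 8 people number (7)! = 5040.
Those with Bao next to Ana: fuse the pair into one unit and seat 7 units around a circle — 2·(6)! = 1440.
Subtracting, 5040 − 1440 = 3600.

3600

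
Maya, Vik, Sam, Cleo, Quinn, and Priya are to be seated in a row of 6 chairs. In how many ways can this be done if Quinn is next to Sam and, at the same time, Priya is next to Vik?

96

Treat {Quinn,Sam} as one block (2 orders) and {Priya,Vik} as another (2 orders).
That leaves 4 units to arrange: 2 × 2 × 4! = 4 × 24 = 96.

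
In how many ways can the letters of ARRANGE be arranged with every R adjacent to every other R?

360

Treat the 2 copies of R as a single block. The multiset to arrange is then {RR, A, A, E, G, N}, 6 items in all.
That gives (6)!/(2!) = 360 arrangements.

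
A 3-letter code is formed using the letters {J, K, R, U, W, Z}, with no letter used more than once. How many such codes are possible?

This is a permutation of 3 out of 6: P(6,3) = 6!/3!.
That product is 6 × 5 × 4 = 120.

120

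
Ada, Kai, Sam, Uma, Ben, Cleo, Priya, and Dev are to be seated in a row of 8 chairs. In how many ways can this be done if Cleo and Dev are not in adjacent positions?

30240

Of the 8! = 40320 arrangements, those with Cleo and Dev adjacent number 2 × 7! = 10080 (treat the pair as a block with 2 internal orders).
Complementary counting: 40320 − 10080 = 30240.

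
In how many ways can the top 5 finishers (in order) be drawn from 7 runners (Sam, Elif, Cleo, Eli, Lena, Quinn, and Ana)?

This is an ordered selection of 5 from 7: P(7,5).
That gives 7 × 6 × 5 × 4 × 3 = 2520.

2520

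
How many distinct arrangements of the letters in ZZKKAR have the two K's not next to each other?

There are 6!/(2!·2!) = 180 arrangements of ZZKKAR in total.
Arrangements with the K's together: treat KK as one letter, giving (5)!/(2!) = 60.
Hence 180 − 60 = 120.

120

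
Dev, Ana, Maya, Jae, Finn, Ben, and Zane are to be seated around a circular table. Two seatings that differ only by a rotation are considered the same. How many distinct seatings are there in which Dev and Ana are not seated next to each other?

480

Without the restriction there are (6)! = 720 seatings.
Seatings with Dev beside Ana: treat them as a block with 2 internal orders, giving 2 × (5)! = 240.
Subtracting, 720 − 240 = 480.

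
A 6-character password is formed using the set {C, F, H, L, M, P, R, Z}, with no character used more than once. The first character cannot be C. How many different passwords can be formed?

17640

The first character has 8−1 = 7 choices (anything except C).
The remaining 5 characters are filled from the other 7 symbols without repetition: 7 × 6 × 5 × 4 × 3 = 2520.
Total: 7 × 2520 = 17640.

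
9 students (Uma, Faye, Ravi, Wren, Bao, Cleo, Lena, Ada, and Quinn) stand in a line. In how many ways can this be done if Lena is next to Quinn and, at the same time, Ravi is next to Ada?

Treat {Lena,Quinn} as one block (2 orders) and {Ravi,Ada} as another (2 orders).
That leaves 7 units to arrange: 2 × 2 × 7! = 4 × 5040 = 20160.

20160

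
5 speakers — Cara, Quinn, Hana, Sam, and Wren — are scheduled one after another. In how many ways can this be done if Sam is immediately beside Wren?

48

Place the 3 others and the Sam-Wren pair as 4 objects in a line; the pair has 2 internal arrangements.
So the count is 2·(4)! = 48.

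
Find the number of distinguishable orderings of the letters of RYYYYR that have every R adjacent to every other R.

Treat the 2 copies of R as a single block. The multiset to arrange is then {RR, Y, Y, Y, Y}, 5 items in all.
That gives (5)!/(4!) = 5 arrangements.

5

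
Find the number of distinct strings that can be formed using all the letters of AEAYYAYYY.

504

The 9 letters of AEAYYAYYY have repeats: A appearing 3 times and Y appearing 5 times.
The number of distinct arrangements is 9!/(5!·3!) = 362880/720 = 504.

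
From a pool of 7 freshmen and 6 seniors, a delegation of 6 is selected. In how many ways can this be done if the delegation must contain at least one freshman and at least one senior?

Unrestricted: C(13,6) = 1716 ways to pick any 6 of the 13.
Subtract selections that omit an entire group: no freshmen → C(6,6) = 1; no seniors → C(7,6) = 7.
Both groups omitted at once is impossible, so 1716 − 8 = 1708.

1708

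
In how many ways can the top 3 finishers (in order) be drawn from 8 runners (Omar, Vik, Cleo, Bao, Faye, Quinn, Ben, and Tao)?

This is an ordered selection of 3 from 8: P(8,3).
That gives 8 × 7 × 6 = 336.

336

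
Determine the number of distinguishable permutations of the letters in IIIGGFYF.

IIIGGFYF has 8 letters with F appearing twice, G appearing twice, and I appearing 3 times.
So there are 8! / (3!·2!·2!) = 1680 distinguishable arrangements.

1680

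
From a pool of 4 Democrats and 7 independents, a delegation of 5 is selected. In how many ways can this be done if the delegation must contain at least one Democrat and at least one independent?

441

With no constraint there are C(11,5) = 462 possible selections.
Subtract selections that omit an entire group: no Democrats → C(7,5) = 21; no independents → C(4,5) = 0.
Both groups omitted at once is impossible, so 462 − 21 = 441.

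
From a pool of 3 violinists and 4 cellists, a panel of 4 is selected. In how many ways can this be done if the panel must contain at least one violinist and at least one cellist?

34

Unrestricted: C(7,4) = 35 ways to pick any 4 of the 7.
Selections missing a whole group: no violinists → C(4,4) = 1; no cellists → C(3,4) = 0.
Both groups omitted at once is impossible, so 35 − 1 = 34.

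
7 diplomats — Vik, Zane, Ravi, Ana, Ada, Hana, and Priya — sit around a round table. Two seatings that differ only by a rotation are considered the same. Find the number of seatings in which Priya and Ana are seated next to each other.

Treat {Priya, Ana} as one unit (2 internal orders) and seat the resulting 6 units around the table: (5)! circular arrangements.
So 2 × (5)! = 2 × 120 = 240.

240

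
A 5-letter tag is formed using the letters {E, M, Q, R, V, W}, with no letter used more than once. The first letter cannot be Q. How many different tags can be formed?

The first letter has 6−1 = 5 choices (anything except Q).
The remaining 4 letters are filled from the other 5 symbols without repetition: 5 × 4 × 3 × 2 = 120.
Total: 5 × 120 = 600.

600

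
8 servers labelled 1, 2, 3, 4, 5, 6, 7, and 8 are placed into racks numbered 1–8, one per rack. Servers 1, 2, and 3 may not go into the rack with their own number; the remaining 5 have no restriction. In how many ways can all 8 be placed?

Let Aᵢ (for i ∈ {1, 2, 3}) be the placements that put server i in its forbidden rack. Any j of these fix j positions, leaving (8−j)! ways to fill the rest, and there are C(3,j) ways to pick which j.
By inclusion–exclusion, the number of valid placements is Σ_{j=0}^{3} (−1)^j C(3,j)·(8−j)!.
Computing: 40320 − 15120 + 2160 − 120 = 27240.

27240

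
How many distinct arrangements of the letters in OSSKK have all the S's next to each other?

Treat the 2 copies of S as a single block. The multiset to arrange is then {SS, K, K, O}, 4 items in all.
That gives (4)!/(2!) = 12 arrangements.

12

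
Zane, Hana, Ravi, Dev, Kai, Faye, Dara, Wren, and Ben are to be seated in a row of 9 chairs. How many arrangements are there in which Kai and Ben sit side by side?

Glue Kai and Ben into one block (2 internal orders), leaving 8 units to arrange in a row.
So the count is 2·(8)! = 80640.

80640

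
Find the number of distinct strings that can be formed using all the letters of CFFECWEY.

5040

The 8 letters of CFFECWEY have repeats: C appearing twice, E appearing twice, and F appearing twice.
Dividing 8! = 40320 by 2!·2!·2! = 8 for the repeated letters gives 5040.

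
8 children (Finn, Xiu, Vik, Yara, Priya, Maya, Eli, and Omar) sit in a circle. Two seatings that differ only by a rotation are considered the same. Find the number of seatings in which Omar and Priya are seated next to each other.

Treat {Omar, Priya} as one unit (2 internal orders) and seat the resulting 7 units around the table: (6)! circular arrangements.
So 2 × (6)! = 2 × 720 = 1440.

1440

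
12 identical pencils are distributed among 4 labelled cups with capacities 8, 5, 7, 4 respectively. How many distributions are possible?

200

By stars and bars, unrestricted non-negative solutions to x_1+…+x_4 = 12 number C(12+3,3) = 455.
Subtract solutions that violate a single cap (substitute x_i' = x_i − (cap_i+1)): x_1 ≥ 9 gives C(6,3) = 20; x_2 ≥ 6 gives C(9,3) = 84; x_3 ≥ 8 gives C(7,3) = 35; x_4 ≥ 5 gives C(10,3) = 120. Together 259.
Add back pairs where two caps are both exceeded: 0 + 0 + 0 + 0 + 4 + 0 = 4.
By inclusion–exclusion the count is 455 − 259 + 4 = 200.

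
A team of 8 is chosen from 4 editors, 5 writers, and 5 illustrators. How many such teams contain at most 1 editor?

Split by how many editors are chosen (0 through 1).
Sum: C(4,0)·C(10,8) + C(4,1)·C(10,7) = 45 + 480 = 525.

525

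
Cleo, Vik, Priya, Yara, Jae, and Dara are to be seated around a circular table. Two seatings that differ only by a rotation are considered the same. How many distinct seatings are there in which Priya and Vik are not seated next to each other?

Without the restriction there are (5)! = 120 seatings.
Those with Priya next to Vik: fuse the pair into one unit and seat 5 units around a circle — 2·(4)! = 48.
Subtracting, 120 − 48 = 72.

72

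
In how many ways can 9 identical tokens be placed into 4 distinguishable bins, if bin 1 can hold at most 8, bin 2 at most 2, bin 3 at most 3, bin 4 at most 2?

Ignoring the caps, the number of non-negative solutions to x_1+…+x_4 = 9 is C(12,3) = 220.
Subtract solutions that violate a single cap (substitute x_i' = x_i − (cap_i+1)): x_1 ≥ 9 gives C(3,3) = 1; x_2 ≥ 3 gives C(9,3) = 84; x_3 ≥ 4 gives C(8,3) = 56; x_4 ≥ 3 gives C(9,3) = 84. Together 225.
Add back pairs where two caps are both exceeded: 0 + 0 + 0 + 10 + 20 + 10 = 40.
By inclusion–exclusion the count is 220 − 225 + 40 = 35.

35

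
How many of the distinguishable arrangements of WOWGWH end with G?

20

Fix G in the last position and arrange the remaining 5 letters.
Those 5 letters have W appearing 3 times, giving (5)!/(3!) = 20.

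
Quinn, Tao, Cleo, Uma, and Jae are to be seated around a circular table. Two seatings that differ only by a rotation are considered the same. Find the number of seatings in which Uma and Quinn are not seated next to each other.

12

Without the restriction there are (4)! = 24 seatings.
Those with Uma next to Quinn: fuse the pair into one unit and seat 4 units around a circle — 2·(3)! = 12.
Subtracting, 24 − 12 = 12.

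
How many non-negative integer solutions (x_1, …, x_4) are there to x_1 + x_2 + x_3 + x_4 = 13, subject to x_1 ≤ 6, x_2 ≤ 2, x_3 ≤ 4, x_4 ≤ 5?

Without the upper bounds there are C(16,3) = 560 ways to split 13 among 4 variables.
Subtract solutions that violate a single cap (substitute x_i' = x_i − (cap_i+1)): x_1 ≥ 7 gives C(9,3) = 84; x_2 ≥ 3 gives C(13,3) = 286; x_3 ≥ 5 gives C(11,3) = 165; x_4 ≥ 6 gives C(10,3) = 120. Together 655.
Add back pairs where two caps are both exceeded: 20 + 4 + 1 + 56 + 35 + 10 = 126.
By inclusion–exclusion the count is 560 − 655 + 126 = 31.

31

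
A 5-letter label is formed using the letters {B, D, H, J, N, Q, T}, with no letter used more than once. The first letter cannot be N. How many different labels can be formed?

The first letter has 7−1 = 6 choices (anything except N).
The remaining 4 letters are filled from the other 6 symbols without repetition: 6 × 5 × 4 × 3 = 360.
Total: 6 × 360 = 2160.

2160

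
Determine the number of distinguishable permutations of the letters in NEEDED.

The 6 letters of NEEDED have repeats: D appearing twice and E appearing 3 times.
Dividing 6! = 720 by 3!·2! = 12 for the repeated letters gives 60.

60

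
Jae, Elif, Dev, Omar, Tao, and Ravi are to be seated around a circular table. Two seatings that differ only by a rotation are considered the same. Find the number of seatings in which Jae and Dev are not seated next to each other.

Without the restriction there are (5)! = 120 seatings.
Those with Jae next to Dev: fuse the pair into one unit and seat 5 units around a circle — 2·(4)! = 48.
Subtracting, 120 − 48 = 72.

72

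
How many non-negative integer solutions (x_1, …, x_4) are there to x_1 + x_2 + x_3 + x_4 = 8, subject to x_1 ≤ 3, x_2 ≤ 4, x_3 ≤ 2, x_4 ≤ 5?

By stars and bars, unrestricted non-negative solutions to x_1+…+x_4 = 8 number C(8+3,3) = 165.
Subtract solutions that violate a single cap (substitute x_i' = x_i − (cap_i+1)): x_1 ≥ 4 gives C(7,3) = 35; x_2 ≥ 5 gives C(6,3) = 20; x_3 ≥ 3 gives C(8,3) = 56; x_4 ≥ 6 gives C(5,3) = 10. Together 121.
Add back pairs where two caps are both exceeded: 0 + 4 + 0 + 1 + 0 + 0 = 5.
By inclusion–exclusion the count is 165 − 121 + 5 = 49.

49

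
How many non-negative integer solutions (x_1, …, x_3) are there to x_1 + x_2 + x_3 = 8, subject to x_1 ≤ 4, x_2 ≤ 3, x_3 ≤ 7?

Ignoring the caps, the number of non-negative solutions to x_1+…+x_3 = 8 is C(10,2) = 45.
Subtract solutions that violate a single cap (substitute x_i' = x_i − (cap_i+1)): x_1 ≥ 5 gives C(5,2) = 10; x_2 ≥ 4 gives C(6,2) = 15; x_3 ≥ 8 gives C(2,2) = 1. Together 26.
No two caps can be exceeded simultaneously, so the pair terms are all 0.
By inclusion–exclusion the count is 45 − 26 + 0 = 19.

19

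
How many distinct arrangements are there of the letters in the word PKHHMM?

PKHHMM has 6 letters with H appearing twice and M appearing twice.
The number of distinct arrangements is 6!/(2!·2!) = 720/4 = 180.

180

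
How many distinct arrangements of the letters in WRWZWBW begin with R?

Fix R in the first position and arrange the remaining 6 letters.
Those 6 letters have W appearing 4 times, giving (6)!/(4!) = 30.

30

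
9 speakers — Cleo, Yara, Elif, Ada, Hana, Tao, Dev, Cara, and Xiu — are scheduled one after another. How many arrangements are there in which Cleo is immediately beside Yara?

Glue Cleo and Yara into one block (2 internal orders), leaving 8 units to arrange in a row.
So the count is 2·(8)! = 80640.

80640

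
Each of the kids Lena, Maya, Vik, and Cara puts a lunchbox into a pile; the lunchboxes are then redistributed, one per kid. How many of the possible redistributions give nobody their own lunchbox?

9

Count assignments avoiding every fixed point. For any j of the 4 kids fixed to their own lunchbox, the other 4−j can be arranged in (4−j)! ways.
By inclusion–exclusion this is Σ_{j=0}^{4} (−1)^j C(4,j)·(4−j)!.
Computing: 24 − 24 + 12 − 4 + 1 = 9.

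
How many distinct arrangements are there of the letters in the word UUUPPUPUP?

The 9 letters of UUUPPUPUP have repeats: P appearing 4 times and U appearing 5 times.
So there are 9! / (5!·4!) = 126 distinguishable arrangements.

126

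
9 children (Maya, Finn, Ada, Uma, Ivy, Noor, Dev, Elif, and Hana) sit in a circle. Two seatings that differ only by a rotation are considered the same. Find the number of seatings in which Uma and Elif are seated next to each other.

Glue Uma and Elif into a block (2 internal orders). Seating 8 units around a circle gives (7)! arrangements.
So 2 × (7)! = 2 × 5040 = 10080.

10080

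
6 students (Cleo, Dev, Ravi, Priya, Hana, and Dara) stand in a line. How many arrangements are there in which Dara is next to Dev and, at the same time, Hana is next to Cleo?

Treat {Dara,Dev} as one block (2 orders) and {Hana,Cleo} as another (2 orders).
That leaves 4 units to arrange: 2 × 2 × 4! = 4 × 24 = 96.

96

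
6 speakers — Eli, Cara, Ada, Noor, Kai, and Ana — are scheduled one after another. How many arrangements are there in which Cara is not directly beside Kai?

480

There are 6! = 720 arrangements in all. If Cara and Kai are adjacent, merging them into one block gives 2·(5)! = 240 arrangements.
Complementary counting: 720 − 240 = 480.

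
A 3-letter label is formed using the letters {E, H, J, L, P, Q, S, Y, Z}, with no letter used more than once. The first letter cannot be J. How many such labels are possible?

448

The first letter has 9−1 = 8 choices (anything except J).
The remaining 2 letters are filled from the other 8 symbols without repetition: 8 × 7 = 56.
Total: 8 × 56 = 448.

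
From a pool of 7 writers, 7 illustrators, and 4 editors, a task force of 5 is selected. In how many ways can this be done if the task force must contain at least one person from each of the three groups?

5684

Total 5-person selections from all 18: C(18,5) = 8568.
Selections missing a whole group: no writers → C(11,5) = 462; no illustrators → C(11,5) = 462; no editors → C(14,5) = 2002.
Add back selections omitting two groups (i.e. drawn from a single group): C(7,5) + C(7,5) + C(4,5) = 42.
By inclusion–exclusion: 8568 − 2926 + 42 = 5684.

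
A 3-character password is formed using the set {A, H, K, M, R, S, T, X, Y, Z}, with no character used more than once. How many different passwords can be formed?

720

With no repetition, fill the 3 characters in order: 10 choices, then 9, down to 8.
10 × 9 × 8 = 720.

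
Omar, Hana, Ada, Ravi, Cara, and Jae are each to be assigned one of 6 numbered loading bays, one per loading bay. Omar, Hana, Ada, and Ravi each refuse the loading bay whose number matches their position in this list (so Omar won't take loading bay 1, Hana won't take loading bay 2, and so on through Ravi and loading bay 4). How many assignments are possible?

Let Aᵢ (for 1 ≤ i ≤ 4) be the placements that put person i in their forbidden loading bay. Any j of these fix j positions, leaving (6−j)! ways to fill the rest, and there are C(4,j) ways to pick which j.
By inclusion–exclusion, the number of valid placements is Σ_{j=0}^{4} (−1)^j C(4,j)·(6−j)!.
Computing: 720 − 480 + 144 − 24 + 2 = 362.

362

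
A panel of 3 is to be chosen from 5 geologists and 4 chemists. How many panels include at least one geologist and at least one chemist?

70

Total 3-person selections from all 9: C(9,3) = 84.
Selections missing a whole group: no geologists → C(4,3) = 4; no chemists → C(5,3) = 10.
Both groups omitted at once is impossible, so 84 − 14 = 70.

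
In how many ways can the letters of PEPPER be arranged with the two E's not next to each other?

There are 6!/(3!·2!) = 60 arrangements of PEPPER in total.
If the two E's are adjacent, glue them into one block, leaving 5 items to arrange: (5)!/(3!) = 20 ways.
Hence 60 − 20 = 40.

40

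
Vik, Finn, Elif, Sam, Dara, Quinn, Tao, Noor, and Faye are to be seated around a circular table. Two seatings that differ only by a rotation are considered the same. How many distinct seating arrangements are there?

40320

Around a circle, 9 distinct people have 9!/9 = (8)! = 40320 rotationally distinct seatings.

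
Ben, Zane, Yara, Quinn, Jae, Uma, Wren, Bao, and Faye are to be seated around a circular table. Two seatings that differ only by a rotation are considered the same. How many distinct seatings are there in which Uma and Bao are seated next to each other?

10080

Treat {Uma, Bao} as one unit (2 internal orders) and seat the resulting 8 units around the table: (7)! circular arrangements.
So 2 × (7)! = 2 × 5040 = 10080.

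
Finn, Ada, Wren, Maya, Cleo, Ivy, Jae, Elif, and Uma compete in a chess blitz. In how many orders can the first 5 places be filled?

15120

There are 9 choices for 1st place, 8 for 2nd, and so on down to 5 for position 5.
That gives 9 × 8 × 7 × 6 × 5 = 15120.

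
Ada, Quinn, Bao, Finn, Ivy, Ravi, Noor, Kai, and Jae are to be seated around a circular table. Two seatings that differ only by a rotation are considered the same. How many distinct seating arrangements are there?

Seat Ada anywhere (absorbing the rotational symmetry), then permute the other 8: (8)! = 40320.

40320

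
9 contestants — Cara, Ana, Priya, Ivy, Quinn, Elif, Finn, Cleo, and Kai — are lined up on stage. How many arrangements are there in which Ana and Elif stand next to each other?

Treat {Ana, Elif} as a single unit. There are 8 units to order, and the pair itself can be ordered 2 ways.
That gives 2 × 8! = 2 × 40320 = 80640.

80640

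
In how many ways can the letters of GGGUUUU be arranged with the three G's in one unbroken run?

5

Treat the 3 copies of G as a single block. The multiset to arrange is then {GGG, U, U, U, U}, 5 items in all.
That gives (5)!/(4!) = 5 arrangements.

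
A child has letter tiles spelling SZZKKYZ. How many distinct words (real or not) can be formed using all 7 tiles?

The 7 letters of SZZKKYZ have repeats: K appearing twice and Z appearing 3 times.
Dividing 7! = 5040 by 3!·2! = 12 for the repeated letters gives 420.

420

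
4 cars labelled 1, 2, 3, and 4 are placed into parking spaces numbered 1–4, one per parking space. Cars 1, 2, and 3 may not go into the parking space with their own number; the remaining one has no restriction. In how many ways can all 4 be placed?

11

Let Aᵢ (for i ∈ {1, 2, 3}) be the placements that put car i in its forbidden parking space. Any j of these fix j positions, leaving (4−j)! ways to fill the rest, and there are C(3,j) ways to pick which j.
By inclusion–exclusion, the number of valid placements is Σ_{j=0}^{3} (−1)^j C(3,j)·(4−j)!.
Computing: 24 − 18 + 6 − 1 = 11.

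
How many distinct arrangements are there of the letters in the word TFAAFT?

90

TFAAFT has 6 letters with A appearing twice, F appearing twice, and T appearing twice.
So there are 6! / (2!·2!·2!) = 90 distinguishable arrangements.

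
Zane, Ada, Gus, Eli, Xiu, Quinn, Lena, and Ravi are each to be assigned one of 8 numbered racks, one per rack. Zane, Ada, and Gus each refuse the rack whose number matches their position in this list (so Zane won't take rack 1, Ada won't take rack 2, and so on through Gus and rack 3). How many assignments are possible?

27240

Let Aᵢ (for i ∈ {1, 2, 3}) be the placements that put person i in their forbidden rack. Any j of these fix j positions, leaving (8−j)! ways to fill the rest, and there are C(3,j) ways to pick which j.
By inclusion–exclusion, the number of valid placements is Σ_{j=0}^{3} (−1)^j C(3,j)·(8−j)!.
Computing: 40320 − 15120 + 2160 − 120 = 27240.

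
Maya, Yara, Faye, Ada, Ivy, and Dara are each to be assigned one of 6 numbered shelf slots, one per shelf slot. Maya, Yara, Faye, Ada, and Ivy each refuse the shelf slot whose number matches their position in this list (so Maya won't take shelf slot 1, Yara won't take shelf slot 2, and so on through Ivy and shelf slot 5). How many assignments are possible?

Let Aᵢ (for 1 ≤ i ≤ 5) be the placements that put person i in their forbidden shelf slot. Any j of these fix j positions, leaving (6−j)! ways to fill the rest, and there are C(5,j) ways to pick which j.
By inclusion–exclusion, the number of valid placements is Σ_{j=0}^{5} (−1)^j C(5,j)·(6−j)!.
Computing: 720 − 600 + 240 − 60 + 10 − 1 = 309.

309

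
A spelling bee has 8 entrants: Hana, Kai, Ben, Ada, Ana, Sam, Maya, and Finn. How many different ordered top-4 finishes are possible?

1680

There are 8 choices for 1st place, 7 for 2nd, and so on down to 5 for position 4.
That gives 8 × 7 × 6 × 5 = 1680.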